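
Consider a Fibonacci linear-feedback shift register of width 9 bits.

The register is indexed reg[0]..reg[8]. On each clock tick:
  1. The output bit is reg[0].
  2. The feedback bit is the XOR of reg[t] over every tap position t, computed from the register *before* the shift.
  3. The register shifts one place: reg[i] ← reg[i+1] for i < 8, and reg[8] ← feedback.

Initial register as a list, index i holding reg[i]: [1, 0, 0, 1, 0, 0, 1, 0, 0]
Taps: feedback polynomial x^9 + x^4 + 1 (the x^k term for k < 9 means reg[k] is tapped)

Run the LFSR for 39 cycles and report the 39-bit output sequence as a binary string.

100100100101101111110010011010100110011

tick  register→output (feedback)
  0  100100100→1 (1)
  1  001001001→0 (0)
  2  010010010→0 (1)
  3  100100101→1 (1)
  4  001001011→0 (0)
  5  010010110→0 (1)
  6  100101101→1 (1)
  7  001011011→0 (1)
  8  010110111→0 (1)
  9  101101111→1 (1)
 10  011011111→0 (1)
 11  110111111→1 (0)
 12  101111110→1 (0)
 13  011111100→0 (1)
 14  111111001→1 (0)
 15  111110010→1 (0)
 16  111100100→1 (1)
 17  111001001→1 (1)
 18  110010011→1 (0)
 19  100100110→1 (1)
 20  001001101→0 (0)
 21  010011010→0 (1)
 22  100110101→1 (0)
 23  001101010→0 (0)
 24  011010100→0 (1)
 25  110101001→1 (1)
 26  101010011→1 (0)
 27  010100110→0 (0)
 28  101001100→1 (1)
 29  010011001→0 (1)
 30  100110011→1 (0)
 31  001100110→0 (0)
 32  011001100→0 (0)
 33  110011000→1 (0)
 34  100110000→1 (0)
 35  001100000→0 (0)
 36  011000000→0 (0)
 37  110000000→1 (1)
 38  100000001→1 (1)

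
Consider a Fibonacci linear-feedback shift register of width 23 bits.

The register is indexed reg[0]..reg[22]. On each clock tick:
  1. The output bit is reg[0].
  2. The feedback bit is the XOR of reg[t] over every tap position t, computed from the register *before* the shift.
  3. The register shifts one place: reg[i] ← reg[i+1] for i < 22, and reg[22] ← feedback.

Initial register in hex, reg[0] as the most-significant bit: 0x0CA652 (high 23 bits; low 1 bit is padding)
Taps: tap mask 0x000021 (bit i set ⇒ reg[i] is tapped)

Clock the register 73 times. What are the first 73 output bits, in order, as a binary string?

step | reg (before) | out | fb
   0 | 00001100101001100101001 | 0 | 1
   1 | 00011001010011001010011 | 0 | 0
   2 | 00110010100110010100110 | 0 | 0
   3 | 01100101001100101001100 | 0 | 1
   4 | 11001010011001010011001 | 1 | 1
   5 | 10010100110010100110011 | 1 | 0
   6 | 00101001100101001100110 | 0 | 0
   7 | 01010011001010011001100 | 0 | 0
   8 | 10100110010100110011000 | 1 | 0
   9 | 01001100101001100110000 | 0 | 1
  10 | 10011001010011001100001 | 1 | 1
  11 | 00110010100110011000011 | 0 | 0
  12 | 01100101001100110000110 | 0 | 1
  13 | 11001010011001100001101 | 1 | 1
  14 | 10010100110011000011011 | 1 | 0
  15 | 00101001100110000110110 | 0 | 0
  16 | 01010011001100001101100 | 0 | 0
  17 | 10100110011000011011000 | 1 | 0
  18 | 01001100110000110110000 | 0 | 1
  19 | 10011001100001101100001 | 1 | 1
  20 | 00110011000011011000011 | 0 | 0
  21 | 01100110000110110000110 | 0 | 1
  22 | 11001100001101100001101 | 1 | 0
  23 | 10011000011011000011010 | 1 | 1
  24 | 00110000110110000110101 | 0 | 0
  25 | 01100001101100001101010 | 0 | 0
  26 | 11000011011000011010100 | 1 | 1
  27 | 10000110110000110101001 | 1 | 0
  28 | 00001101100001101010010 | 0 | 1
  29 | 00011011000011010100101 | 0 | 0
  30 | 00110110000110101001010 | 0 | 1
  31 | 01101100001101010010101 | 0 | 1
  32 | 11011000011010100101011 | 1 | 1
  33 | 10110000110101001010111 | 1 | 1
  34 | 01100001101010010101111 | 0 | 0
  35 | 11000011010100101011110 | 1 | 1
  36 | 10000110101001010111101 | 1 | 0
  37 | 00001101010010101111010 | 0 | 1
  38 | 00011010100101011110101 | 0 | 0
  39 | 00110101001010111101010 | 0 | 1
  40 | 01101010010101111010101 | 0 | 0
  41 | 11010100101011110101010 | 1 | 0
  42 | 10101001010111101010100 | 1 | 1
  43 | 01010010101111010101001 | 0 | 0
  44 | 10100101011110101010010 | 1 | 0
  45 | 01001010111101010100100 | 0 | 0
  46 | 10010101111010101001000 | 1 | 0
  47 | 00101011110101010010000 | 0 | 0
  48 | 01010111101010100100000 | 0 | 1
  49 | 10101111010101001000001 | 1 | 0
  50 | 01011110101010010000010 | 0 | 1
  51 | 10111101010100100000101 | 1 | 0
  52 | 01111010101001000001010 | 0 | 0
  53 | 11110101010010000010100 | 1 | 0
  54 | 11101010100100000101000 | 1 | 1
  55 | 11010101001000001010001 | 1 | 0
  56 | 10101010010000010100010 | 1 | 1
  57 | 01010100100000101000101 | 0 | 1
  58 | 10101001000001010001011 | 1 | 1
  59 | 01010010000010100010111 | 0 | 0
  60 | 10100100000101000101110 | 1 | 0
  61 | 01001000001010001011100 | 0 | 0
  62 | 10010000010100010111000 | 1 | 1
  63 | 00100000101000101110001 | 0 | 0
  64 | 01000001010001011100010 | 0 | 0
  65 | 10000010100010111000100 | 1 | 1
  66 | 00000101000101110001001 | 0 | 1
  67 | 00001010001011100010011 | 0 | 0
  68 | 00010100010111000100110 | 0 | 1
  69 | 00101000101110001001101 | 0 | 0
  70 | 01010001011100010011010 | 0 | 0
  71 | 10100010111000100110100 | 1 | 1
  72 | 01000101110001001101001 | 0 | 1

0000110010100110010100110011000011011000011010100101011110101010010000010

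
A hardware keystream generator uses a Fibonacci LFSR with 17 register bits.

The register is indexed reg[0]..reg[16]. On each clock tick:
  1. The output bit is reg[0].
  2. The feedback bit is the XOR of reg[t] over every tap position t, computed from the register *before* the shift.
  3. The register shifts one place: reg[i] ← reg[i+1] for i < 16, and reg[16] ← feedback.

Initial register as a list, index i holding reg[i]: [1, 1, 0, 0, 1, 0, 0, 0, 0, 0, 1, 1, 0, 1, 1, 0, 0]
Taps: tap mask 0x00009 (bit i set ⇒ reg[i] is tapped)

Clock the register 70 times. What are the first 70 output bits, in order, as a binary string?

1100100000110110010001001100001000110001011010011101110100010011100110

step | reg (before) | out | fb
   0 | 11001000001101100 | 1 | 1
   1 | 10010000011011001 | 1 | 0
   2 | 00100000110110010 | 0 | 0
   3 | 01000001101100100 | 0 | 0
   4 | 10000011011001000 | 1 | 1
   5 | 00000110110010001 | 0 | 0
   6 | 00001101100100010 | 0 | 0
   7 | 00011011001000100 | 0 | 1
   8 | 00110110010001001 | 0 | 1
   9 | 01101100100010011 | 0 | 0
  10 | 11011001000100110 | 1 | 0
  11 | 10110010001001100 | 1 | 0
  12 | 01100100010011000 | 0 | 0
  13 | 11001000100110000 | 1 | 1
  14 | 10010001001100001 | 1 | 0
  15 | 00100010011000010 | 0 | 0
  16 | 01000100110000100 | 0 | 0
  17 | 10001001100001000 | 1 | 1
  18 | 00010011000010001 | 0 | 1
  19 | 00100110000100011 | 0 | 0
  20 | 01001100001000110 | 0 | 0
  21 | 10011000010001100 | 1 | 0
  22 | 00110000100011000 | 0 | 1
  23 | 01100001000110001 | 0 | 0
  24 | 11000010001100010 | 1 | 1
  25 | 10000100011000101 | 1 | 1
  26 | 00001000110001011 | 0 | 0
  27 | 00010001100010110 | 0 | 1
  28 | 00100011000101101 | 0 | 0
  29 | 01000110001011010 | 0 | 0
  30 | 10001100010110100 | 1 | 1
  31 | 00011000101101001 | 0 | 1
  32 | 00110001011010011 | 0 | 1
  33 | 01100010110100111 | 0 | 0
  34 | 11000101101001110 | 1 | 1
  35 | 10001011010011101 | 1 | 1
  36 | 00010110100111011 | 0 | 1
  37 | 00101101001110111 | 0 | 0
  38 | 01011010011101110 | 0 | 1
  39 | 10110100111011101 | 1 | 0
  40 | 01101001110111010 | 0 | 0
  41 | 11010011101110100 | 1 | 0
  42 | 10100111011101000 | 1 | 1
  43 | 01001110111010001 | 0 | 0
  44 | 10011101110100010 | 1 | 0
  45 | 00111011101000100 | 0 | 1
  46 | 01110111010001001 | 0 | 1
  47 | 11101110100010011 | 1 | 1
  48 | 11011101000100111 | 1 | 0
  49 | 10111010001001110 | 1 | 0
  50 | 01110100010011100 | 0 | 1
  51 | 11101000100111001 | 1 | 1
  52 | 11010001001110011 | 1 | 0
  53 | 10100010011100110 | 1 | 1
  54 | 01000100111001101 | 0 | 0
  55 | 10001001110011010 | 1 | 1
  56 | 00010011100110101 | 0 | 1
  57 | 00100111001101011 | 0 | 0
  58 | 01001110011010110 | 0 | 0
  59 | 10011100110101100 | 1 | 0
  60 | 00111001101011000 | 0 | 1
  61 | 01110011010110001 | 0 | 1
  62 | 11100110101100011 | 1 | 1
  63 | 11001101011000111 | 1 | 1
  64 | 10011010110001111 | 1 | 0
  65 | 00110101100011110 | 0 | 1
  66 | 01101011000111101 | 0 | 0
  67 | 11010110001111010 | 1 | 0
  68 | 10101100011110100 | 1 | 1
  69 | 01011000111101001 | 0 | 1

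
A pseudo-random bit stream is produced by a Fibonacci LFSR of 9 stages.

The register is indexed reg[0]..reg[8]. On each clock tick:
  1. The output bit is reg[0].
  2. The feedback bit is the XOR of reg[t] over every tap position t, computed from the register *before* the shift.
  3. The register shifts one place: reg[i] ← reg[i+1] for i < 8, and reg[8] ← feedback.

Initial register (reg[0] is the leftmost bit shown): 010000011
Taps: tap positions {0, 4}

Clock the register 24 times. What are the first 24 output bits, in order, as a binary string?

k : reg_k → out_k, fb_k
0: 010000011 → 0, fb=0
1: 100000110 → 1, fb=1
2: 000001101 → 0, fb=0
3: 000011010 → 0, fb=1
4: 000110101 → 0, fb=1
5: 001101011 → 0, fb=0
6: 011010110 → 0, fb=1
7: 110101101 → 1, fb=1
8: 101011011 → 1, fb=0
9: 010110110 → 0, fb=1
10: 101101101 → 1, fb=1
11: 011011011 → 0, fb=1
12: 110110111 → 1, fb=0
13: 101101110 → 1, fb=1
14: 011011101 → 0, fb=1
15: 110111011 → 1, fb=0
16: 101110110 → 1, fb=0
17: 011101100 → 0, fb=0
18: 111011000 → 1, fb=0
19: 110110000 → 1, fb=0
20: 101100000 → 1, fb=1
21: 011000001 → 0, fb=0
22: 110000010 → 1, fb=1
23: 100000101 → 1, fb=1

010000011010110110111011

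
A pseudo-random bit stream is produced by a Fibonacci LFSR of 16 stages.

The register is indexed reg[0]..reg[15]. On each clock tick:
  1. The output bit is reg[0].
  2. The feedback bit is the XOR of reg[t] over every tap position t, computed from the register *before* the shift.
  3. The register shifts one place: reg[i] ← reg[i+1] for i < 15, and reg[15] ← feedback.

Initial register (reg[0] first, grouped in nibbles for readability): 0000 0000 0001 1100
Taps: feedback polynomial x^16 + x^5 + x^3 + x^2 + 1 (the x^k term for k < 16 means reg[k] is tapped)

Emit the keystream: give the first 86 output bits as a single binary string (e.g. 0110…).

step | reg (before) | out | fb
   0 | 0000000000011100 | 0 | 0
   1 | 0000000000111000 | 0 | 0
   2 | 0000000001110000 | 0 | 0
   3 | 0000000011100000 | 0 | 0
   4 | 0000000111000000 | 0 | 0
   5 | 0000001110000000 | 0 | 0
   6 | 0000011100000000 | 0 | 1
   7 | 0000111000000001 | 0 | 1
   8 | 0001110000000011 | 0 | 0
   9 | 0011100000000110 | 0 | 0
  10 | 0111000000001100 | 0 | 0
  11 | 1110000000011000 | 1 | 0
  12 | 1100000000110000 | 1 | 1
  13 | 1000000001100001 | 1 | 1
  14 | 0000000011000011 | 0 | 0
  15 | 0000000110000110 | 0 | 0
  16 | 0000001100001100 | 0 | 0
  17 | 0000011000011000 | 0 | 1
  18 | 0000110000110001 | 0 | 1
  19 | 0001100001100011 | 0 | 1
  20 | 0011000011000111 | 0 | 0
  21 | 0110000110001110 | 0 | 1
  22 | 1100001100011101 | 1 | 1
  23 | 1000011000111011 | 1 | 0
  24 | 0000110001110110 | 0 | 1
  25 | 0001100011101101 | 0 | 1
  26 | 0011000111011011 | 0 | 0
  27 | 0110001110110110 | 0 | 1
  28 | 1100011101101101 | 1 | 0
  29 | 1000111011011010 | 1 | 0
  30 | 0001110110110100 | 0 | 0
  31 | 0011101101101000 | 0 | 0
  32 | 0111011011010000 | 0 | 1
  33 | 1110110110100001 | 1 | 1
  34 | 1101101101000011 | 1 | 0
  35 | 1011011010000110 | 1 | 0
  36 | 0110110100001100 | 0 | 0
  37 | 1101101000011000 | 1 | 0
  38 | 1011010000110000 | 1 | 0
  39 | 0110100001100000 | 0 | 1
  40 | 1101000011000001 | 1 | 0
  41 | 1010000110000010 | 1 | 0
  42 | 0100001100000100 | 0 | 0
  43 | 1000011000001000 | 1 | 0
  44 | 0000110000010000 | 0 | 1
  45 | 0001100000100001 | 0 | 1
  46 | 0011000001000011 | 0 | 0
  47 | 0110000010000110 | 0 | 1
  48 | 1100000100001101 | 1 | 1
  49 | 1000001000011011 | 1 | 1
  50 | 0000010000110111 | 0 | 1
  51 | 0000100001101111 | 0 | 0
  52 | 0001000011011110 | 0 | 1
  53 | 0010000110111101 | 0 | 1
  54 | 0100001101111011 | 0 | 0
  55 | 1000011011110110 | 1 | 0
  56 | 0000110111101100 | 0 | 1
  57 | 0001101111011001 | 0 | 1
  58 | 0011011110110011 | 0 | 1
  59 | 0110111101100111 | 0 | 0
  60 | 1101111011001110 | 1 | 1
  61 | 1011110110011101 | 1 | 0
  62 | 0111101100111010 | 0 | 0
  63 | 1111011001110100 | 1 | 0
  64 | 1110110011101000 | 1 | 1
  65 | 1101100111010001 | 1 | 0
  66 | 1011001110100010 | 1 | 1
  67 | 0110011101000101 | 0 | 0
  68 | 1100111010001010 | 1 | 0
  69 | 1001110100010100 | 1 | 1
  70 | 0011101000101001 | 0 | 0
  71 | 0111010001010010 | 0 | 1
  72 | 1110100010100101 | 1 | 0
  73 | 1101000101001010 | 1 | 0
  74 | 1010001010010100 | 1 | 0
  75 | 0100010100101000 | 0 | 1
  76 | 1000101001010001 | 1 | 1
  77 | 0001010010100011 | 0 | 0
  78 | 0010100101000110 | 0 | 1
  79 | 0101001010001101 | 0 | 1
  80 | 1010010100011011 | 1 | 1
  81 | 0100101000110111 | 0 | 0
  82 | 1001010001101110 | 1 | 1
  83 | 0010100011011101 | 0 | 1
  84 | 0101000110111011 | 0 | 1
  85 | 1010001101110111 | 1 | 0

00000000000111000000001100001100011101101101000011000001000011011110110011101000101001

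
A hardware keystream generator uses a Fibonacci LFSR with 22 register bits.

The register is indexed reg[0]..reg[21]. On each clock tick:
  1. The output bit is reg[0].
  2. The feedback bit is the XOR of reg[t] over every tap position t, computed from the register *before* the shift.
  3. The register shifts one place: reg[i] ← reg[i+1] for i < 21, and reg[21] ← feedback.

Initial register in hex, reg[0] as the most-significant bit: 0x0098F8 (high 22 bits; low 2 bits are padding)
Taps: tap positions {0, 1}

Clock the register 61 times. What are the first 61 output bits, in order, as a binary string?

0000000010011000111110000000011010100100001000000010111110110

tick  register→output (feedback)
  0  0000000010011000111110→0 (0)
  1  0000000100110001111100→0 (0)
  2  0000001001100011111000→0 (0)
  3  0000010011000111110000→0 (0)
  4  0000100110001111100000→0 (0)
  5  0001001100011111000000→0 (0)
  6  0010011000111110000000→0 (0)
  7  0100110001111100000000→0 (1)
  8  1001100011111000000001→1 (1)
  9  0011000111110000000011→0 (0)
 10  0110001111100000000110→0 (1)
 11  1100011111000000001101→1 (0)
 12  1000111110000000011010→1 (1)
 13  0001111100000000110101→0 (0)
 14  0011111000000001101010→0 (0)
 15  0111110000000011010100→0 (1)
 16  1111100000000110101001→1 (0)
 17  1111000000001101010010→1 (0)
 18  1110000000011010100100→1 (0)
 19  1100000000110101001000→1 (0)
 20  1000000001101010010000→1 (1)
 21  0000000011010100100001→0 (0)
 22  0000000110101001000010→0 (0)
 23  0000001101010010000100→0 (0)
 24  0000011010100100001000→0 (0)
 25  0000110101001000010000→0 (0)
 26  0001101010010000100000→0 (0)
 27  0011010100100001000000→0 (0)
 28  0110101001000010000000→0 (1)
 29  1101010010000100000001→1 (0)
 30  1010100100001000000010→1 (1)
 31  0101001000010000000101→0 (1)
 32  1010010000100000001011→1 (1)
 33  0100100001000000010111→0 (1)
 34  1001000010000000101111→1 (1)
 35  0010000100000001011111→0 (0)
 36  0100001000000010111110→0 (1)
 37  1000010000000101111101→1 (1)
 38  0000100000001011111011→0 (0)
 39  0001000000010111110110→0 (0)
 40  0010000000101111101100→0 (0)
 41  0100000001011111011000→0 (1)
 42  1000000010111110110001→1 (1)
 43  0000000101111101100011→0 (0)
 44  0000001011111011000110→0 (0)
 45  0000010111110110001100→0 (0)
 46  0000101111101100011000→0 (0)
 47  0001011111011000110000→0 (0)
 48  0010111110110001100000→0 (0)
 49  0101111101100011000000→0 (1)
 50  1011111011000110000001→1 (1)
 51  0111110110001100000011→0 (1)
 52  1111101100011000000111→1 (0)
 53  1111011000110000001110→1 (0)
 54  1110110001100000011100→1 (0)
 55  1101100011000000111000→1 (0)
 56  1011000110000001110000→1 (1)
 57  0110001100000011100001→0 (1)
 58  1100011000000111000011→1 (0)
 59  1000110000001110000110→1 (1)
 60  0001100000011100001101→0 (0)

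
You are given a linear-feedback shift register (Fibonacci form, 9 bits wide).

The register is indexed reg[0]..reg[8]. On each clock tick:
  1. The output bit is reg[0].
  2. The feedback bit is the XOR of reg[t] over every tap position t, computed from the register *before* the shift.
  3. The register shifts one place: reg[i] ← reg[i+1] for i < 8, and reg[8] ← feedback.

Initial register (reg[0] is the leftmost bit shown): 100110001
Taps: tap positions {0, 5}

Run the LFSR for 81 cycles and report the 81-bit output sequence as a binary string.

tick  register→output (feedback)
  0  100110001→1 (1)
  1  001100011→0 (0)
  2  011000110→0 (0)
  3  110001100→1 (0)
  4  100011000→1 (0)
  5  000110000→0 (0)
  6  001100000→0 (0)
  7  011000000→0 (0)
  8  110000000→1 (1)
  9  100000001→1 (1)
 10  000000011→0 (0)
 11  000000110→0 (0)
 12  000001100→0 (1)
 13  000011001→0 (1)
 14  000110011→0 (0)
 15  001100110→0 (0)
 16  011001100→0 (1)
 17  110011001→1 (0)
 18  100110010→1 (1)
 19  001100101→0 (0)
 20  011001010→0 (1)
 21  110010101→1 (1)
 22  100101011→1 (0)
 23  001010110→0 (0)
 24  010101100→0 (1)
 25  101011001→1 (0)
 26  010110010→0 (0)
 27  101100100→1 (1)
 28  011001001→0 (1)
 29  110010011→1 (1)
 30  100100111→1 (1)
 31  001001111→0 (1)
 32  010011111→0 (1)
 33  100111111→1 (0)
 34  001111110→0 (1)
 35  011111101→0 (1)
 36  111111011→1 (0)
 37  111110110→1 (1)
 38  111101101→1 (0)
 39  111011010→1 (0)
 40  110110100→1 (1)
 41  101101001→1 (0)
 42  011010010→0 (0)
 43  110100100→1 (1)
 44  101001001→1 (0)
 45  010010010→0 (0)
 46  100100100→1 (1)
 47  001001001→0 (1)
 48  010010011→0 (0)
 49  100100110→1 (1)
 50  001001101→0 (1)
 51  010011011→0 (1)
 52  100110111→1 (1)
 53  001101111→0 (1)
 54  011011111→0 (1)
 55  110111111→1 (0)
 56  101111110→1 (0)
 57  011111100→0 (1)
 58  111111001→1 (0)
 59  111110010→1 (1)
 60  111100101→1 (1)
 61  111001011→1 (0)
 62  110010110→1 (1)
 63  100101101→1 (0)
 64  001011010→0 (1)
 65  010110101→0 (0)
 66  101101010→1 (0)
 67  011010100→0 (0)
 68  110101000→1 (0)
 69  101010000→1 (1)
 70  010100001→0 (0)
 71  101000010→1 (1)
 72  010000101→0 (0)
 73  100001010→1 (0)
 74  000010100→0 (0)
 75  000101000→0 (1)
 76  001010001→0 (0)
 77  010100010→0 (0)
 78  101000100→1 (1)
 79  010001001→0 (1)
 80  100010011→1 (1)

100110001100000001100110010101100100111111011010010010011011111100101101010000101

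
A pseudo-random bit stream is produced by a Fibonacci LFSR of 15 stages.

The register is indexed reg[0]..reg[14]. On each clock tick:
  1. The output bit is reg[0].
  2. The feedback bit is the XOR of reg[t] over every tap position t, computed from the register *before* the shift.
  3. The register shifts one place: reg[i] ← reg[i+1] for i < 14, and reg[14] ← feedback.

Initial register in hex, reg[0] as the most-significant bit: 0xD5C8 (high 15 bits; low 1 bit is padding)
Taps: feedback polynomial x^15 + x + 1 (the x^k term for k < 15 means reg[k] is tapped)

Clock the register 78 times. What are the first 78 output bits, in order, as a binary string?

110101011100100011111100101100100000101110101100001110011110100010010100011100

step | reg (before) | out | fb
   0 | 110101011100100 | 1 | 0
   1 | 101010111001000 | 1 | 1
   2 | 010101110010001 | 0 | 1
   3 | 101011100100011 | 1 | 1
   4 | 010111001000111 | 0 | 1
   5 | 101110010001111 | 1 | 1
   6 | 011100100011111 | 0 | 1
   7 | 111001000111111 | 1 | 0
   8 | 110010001111110 | 1 | 0
   9 | 100100011111100 | 1 | 1
  10 | 001000111111001 | 0 | 0
  11 | 010001111110010 | 0 | 1
  12 | 100011111100101 | 1 | 1
  13 | 000111111001011 | 0 | 0
  14 | 001111110010110 | 0 | 0
  15 | 011111100101100 | 0 | 1
  16 | 111111001011001 | 1 | 0
  17 | 111110010110010 | 1 | 0
  18 | 111100101100100 | 1 | 0
  19 | 111001011001000 | 1 | 0
  20 | 110010110010000 | 1 | 0
  21 | 100101100100000 | 1 | 1
  22 | 001011001000001 | 0 | 0
  23 | 010110010000010 | 0 | 1
  24 | 101100100000101 | 1 | 1
  25 | 011001000001011 | 0 | 1
  26 | 110010000010111 | 1 | 0
  27 | 100100000101110 | 1 | 1
  28 | 001000001011101 | 0 | 0
  29 | 010000010111010 | 0 | 1
  30 | 100000101110101 | 1 | 1
  31 | 000001011101011 | 0 | 0
  32 | 000010111010110 | 0 | 0
  33 | 000101110101100 | 0 | 0
  34 | 001011101011000 | 0 | 0
  35 | 010111010110000 | 0 | 1
  36 | 101110101100001 | 1 | 1
  37 | 011101011000011 | 0 | 1
  38 | 111010110000111 | 1 | 0
  39 | 110101100001110 | 1 | 0
  40 | 101011000011100 | 1 | 1
  41 | 010110000111001 | 0 | 1
  42 | 101100001110011 | 1 | 1
  43 | 011000011100111 | 0 | 1
  44 | 110000111001111 | 1 | 0
  45 | 100001110011110 | 1 | 1
  46 | 000011100111101 | 0 | 0
  47 | 000111001111010 | 0 | 0
  48 | 001110011110100 | 0 | 0
  49 | 011100111101000 | 0 | 1
  50 | 111001111010001 | 1 | 0
  51 | 110011110100010 | 1 | 0
  52 | 100111101000100 | 1 | 1
  53 | 001111010001001 | 0 | 0
  54 | 011110100010010 | 0 | 1
  55 | 111101000100101 | 1 | 0
  56 | 111010001001010 | 1 | 0
  57 | 110100010010100 | 1 | 0
  58 | 101000100101000 | 1 | 1
  59 | 010001001010001 | 0 | 1
  60 | 100010010100011 | 1 | 1
  61 | 000100101000111 | 0 | 0
  62 | 001001010001110 | 0 | 0
  63 | 010010100011100 | 0 | 1
  64 | 100101000111001 | 1 | 1
  65 | 001010001110011 | 0 | 0
  66 | 010100011100110 | 0 | 1
  67 | 101000111001101 | 1 | 1
  68 | 010001110011011 | 0 | 1
  69 | 100011100110111 | 1 | 1
  70 | 000111001101111 | 0 | 0
  71 | 001110011011110 | 0 | 0
  72 | 011100110111100 | 0 | 1
  73 | 111001101111001 | 1 | 0
  74 | 110011011110010 | 1 | 0
  75 | 100110111100100 | 1 | 1
  76 | 001101111001001 | 0 | 0
  77 | 011011110010010 | 0 | 1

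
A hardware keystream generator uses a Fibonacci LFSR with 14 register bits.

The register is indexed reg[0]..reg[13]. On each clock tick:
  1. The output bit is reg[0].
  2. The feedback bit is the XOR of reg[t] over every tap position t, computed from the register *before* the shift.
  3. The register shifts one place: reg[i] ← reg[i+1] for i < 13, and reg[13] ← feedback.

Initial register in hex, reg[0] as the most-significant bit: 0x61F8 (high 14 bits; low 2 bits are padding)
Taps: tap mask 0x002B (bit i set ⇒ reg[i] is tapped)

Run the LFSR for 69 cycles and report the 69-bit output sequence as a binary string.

011000011111101001001010010101110001101010001010101010100111111110001

k : reg_k → out_k, fb_k
0: 01100001111110 → 0, fb=1
1: 11000011111101 → 1, fb=0
2: 10000111111010 → 1, fb=0
3: 00001111110100 → 0, fb=1
4: 00011111101001 → 0, fb=0
5: 00111111010010 → 0, fb=0
6: 01111110100100 → 0, fb=1
7: 11111101001001 → 1, fb=0
8: 11111010010010 → 1, fb=1
9: 11110100100101 → 1, fb=0
10: 11101001001010 → 1, fb=0
11: 11010010010100 → 1, fb=1
12: 10100100101001 → 1, fb=0
13: 01001001010010 → 0, fb=1
14: 10010010100101 → 1, fb=0
15: 00100101001010 → 0, fb=1
16: 01001010010101 → 0, fb=1
17: 10010100101011 → 1, fb=1
18: 00101001010111 → 0, fb=0
19: 01010010101110 → 0, fb=0
20: 10100101011100 → 1, fb=0
21: 01001010111000 → 0, fb=1
22: 10010101110001 → 1, fb=1
23: 00101011100011 → 0, fb=0
24: 01010111000110 → 0, fb=1
25: 10101110001101 → 1, fb=0
26: 01011100011010 → 0, fb=1
27: 10111000110101 → 1, fb=0
28: 01110001101010 → 0, fb=0
29: 11100011010100 → 1, fb=0
30: 11000110101000 → 1, fb=1
31: 10001101010001 → 1, fb=0
32: 00011010100010 → 0, fb=1
33: 00110101000101 → 0, fb=0
34: 01101010001010 → 0, fb=1
35: 11010100010101 → 1, fb=0
36: 10101000101010 → 1, fb=1
37: 01010001010101 → 0, fb=0
38: 10100010101010 → 1, fb=1
39: 01000101010101 → 0, fb=0
40: 10001010101010 → 1, fb=1
41: 00010101010101 → 0, fb=0
42: 00101010101010 → 0, fb=0
43: 01010101010100 → 0, fb=1
44: 10101010101001 → 1, fb=1
45: 01010101010011 → 0, fb=1
46: 10101010100111 → 1, fb=1
47: 01010101001111 → 0, fb=1
48: 10101010011111 → 1, fb=1
49: 01010100111111 → 0, fb=1
50: 10101001111111 → 1, fb=1
51: 01010011111111 → 0, fb=0
52: 10100111111110 → 1, fb=0
53: 01001111111100 → 0, fb=0
54: 10011111111000 → 1, fb=1
55: 00111111110001 → 0, fb=0
56: 01111111100010 → 0, fb=1
57: 11111111000101 → 1, fb=0
58: 11111110001010 → 1, fb=0
59: 11111100010100 → 1, fb=0
60: 11111000101000 → 1, fb=1
61: 11110001010001 → 1, fb=1
62: 11100010100011 → 1, fb=0
63: 11000101000110 → 1, fb=1
64: 10001010001101 → 1, fb=1
65: 00010100011011 → 0, fb=0
66: 00101000110110 → 0, fb=0
67: 01010001101100 → 0, fb=0
68: 10100011011000 → 1, fb=1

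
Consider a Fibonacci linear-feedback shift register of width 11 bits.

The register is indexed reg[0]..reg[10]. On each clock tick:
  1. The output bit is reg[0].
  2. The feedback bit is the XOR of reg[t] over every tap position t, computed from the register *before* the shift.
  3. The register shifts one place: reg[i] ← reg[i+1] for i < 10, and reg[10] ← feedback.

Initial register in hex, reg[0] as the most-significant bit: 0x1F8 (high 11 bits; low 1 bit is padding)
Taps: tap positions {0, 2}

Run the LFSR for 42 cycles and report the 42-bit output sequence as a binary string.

k : reg_k → out_k, fb_k
0: 00011111100 → 0, fb=0
1: 00111111000 → 0, fb=1
2: 01111110001 → 0, fb=1
3: 11111100011 → 1, fb=0
4: 11111000110 → 1, fb=0
5: 11110001100 → 1, fb=0
6: 11100011000 → 1, fb=0
7: 11000110000 → 1, fb=1
8: 10001100001 → 1, fb=1
9: 00011000011 → 0, fb=0
10: 00110000110 → 0, fb=1
11: 01100001101 → 0, fb=1
12: 11000011011 → 1, fb=1
13: 10000110111 → 1, fb=1
14: 00001101111 → 0, fb=0
15: 00011011110 → 0, fb=0
16: 00110111100 → 0, fb=1
17: 01101111001 → 0, fb=1
18: 11011110011 → 1, fb=1
19: 10111100111 → 1, fb=0
20: 01111001110 → 0, fb=1
21: 11110011101 → 1, fb=0
22: 11100111010 → 1, fb=0
23: 11001110100 → 1, fb=1
24: 10011101001 → 1, fb=1
25: 00111010011 → 0, fb=1
26: 01110100111 → 0, fb=1
27: 11101001111 → 1, fb=0
28: 11010011110 → 1, fb=1
29: 10100111101 → 1, fb=0
30: 01001111010 → 0, fb=0
31: 10011110100 → 1, fb=1
32: 00111101001 → 0, fb=1
33: 01111010011 → 0, fb=1
34: 11110100111 → 1, fb=0
35: 11101001110 → 1, fb=0
36: 11010011100 → 1, fb=1
37: 10100111001 → 1, fb=0
38: 01001110010 → 0, fb=0
39: 10011100100 → 1, fb=1
40: 00111001001 → 0, fb=1
41: 01110010011 → 0, fb=1

000111111000110000110111100111010011110100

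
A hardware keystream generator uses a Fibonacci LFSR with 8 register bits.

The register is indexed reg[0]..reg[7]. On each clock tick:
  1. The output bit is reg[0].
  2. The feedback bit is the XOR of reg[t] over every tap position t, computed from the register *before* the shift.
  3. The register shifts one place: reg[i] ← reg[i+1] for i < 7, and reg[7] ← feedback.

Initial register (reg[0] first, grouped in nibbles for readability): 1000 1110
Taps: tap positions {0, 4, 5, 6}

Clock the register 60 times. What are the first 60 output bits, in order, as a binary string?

tick  register→output (feedback)
  0  10001110→1 (0)
  1  00011100→0 (0)
  2  00111000→0 (1)
  3  01110001→0 (0)
  4  11100010→1 (0)
  5  11000100→1 (0)
  6  10001000→1 (0)
  7  00010000→0 (0)
  8  00100000→0 (0)
  9  01000000→0 (0)
 10  10000000→1 (1)
 11  00000001→0 (0)
 12  00000010→0 (1)
 13  00000101→0 (1)
 14  00001011→0 (0)
 15  00010110→0 (0)
 16  00101100→0 (0)
 17  01011000→0 (1)
 18  10110001→1 (1)
 19  01100011→0 (1)
 20  11000111→1 (1)
 21  10001111→1 (0)
 22  00011110→0 (1)
 23  00111101→0 (0)
 24  01111010→0 (0)
 25  11110100→1 (0)
 26  11101000→1 (0)
 27  11010000→1 (1)
 28  10100001→1 (1)
 29  01000011→0 (1)
 30  10000111→1 (1)
 31  00001111→0 (1)
 32  00011111→0 (1)
 33  00111111→0 (1)
 34  01111111→0 (1)
 35  11111111→1 (0)
 36  11111110→1 (0)
 37  11111100→1 (1)
 38  11111001→1 (0)
 39  11110010→1 (0)
 40  11100100→1 (0)
 41  11001000→1 (0)
 42  10010000→1 (1)
 43  00100001→0 (0)
 44  01000010→0 (1)
 45  10000101→1 (0)
 46  00001010→0 (0)
 47  00010100→0 (1)
 48  00101001→0 (1)
 49  01010011→0 (1)
 50  10100111→1 (1)
 51  01001111→0 (1)
 52  10011111→1 (0)
 53  00111110→0 (1)
 54  01111101→0 (0)
 55  11111010→1 (1)
 56  11110101→1 (0)
 57  11101010→1 (1)
 58  11010101→1 (0)
 59  10101010→1 (1)

100011100010000000101100011110100001111111100100001010011111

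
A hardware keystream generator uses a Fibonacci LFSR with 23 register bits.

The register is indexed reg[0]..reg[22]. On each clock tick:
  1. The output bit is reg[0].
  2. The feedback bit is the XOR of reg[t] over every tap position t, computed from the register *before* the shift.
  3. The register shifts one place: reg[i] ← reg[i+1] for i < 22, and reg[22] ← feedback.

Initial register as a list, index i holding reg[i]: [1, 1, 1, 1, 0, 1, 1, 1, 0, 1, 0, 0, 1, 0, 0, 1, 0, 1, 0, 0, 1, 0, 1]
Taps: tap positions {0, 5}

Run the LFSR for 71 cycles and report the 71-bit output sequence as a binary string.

11110111010010010100101000111100110000000001101101001001100001101110010

step | reg (before) | out | fb
   0 | 11110111010010010100101 | 1 | 0
   1 | 11101110100100101001010 | 1 | 0
   2 | 11011101001001010010100 | 1 | 0
   3 | 10111010010010100101000 | 1 | 1
   4 | 01110100100101001010001 | 0 | 1
   5 | 11101001001010010100011 | 1 | 1
   6 | 11010010010100101000111 | 1 | 1
   7 | 10100100101001010001111 | 1 | 0
   8 | 01001001010010100011110 | 0 | 0
   9 | 10010010100101000111100 | 1 | 1
  10 | 00100101001010001111001 | 0 | 1
  11 | 01001010010100011110011 | 0 | 0
  12 | 10010100101000111100110 | 1 | 0
  13 | 00101001010001111001100 | 0 | 0
  14 | 01010010100011110011000 | 0 | 0
  15 | 10100101000111100110000 | 1 | 0
  16 | 01001010001111001100000 | 0 | 0
  17 | 10010100011110011000000 | 1 | 0
  18 | 00101000111100110000000 | 0 | 0
  19 | 01010001111001100000000 | 0 | 0
  20 | 10100011110011000000000 | 1 | 1
  21 | 01000111100110000000001 | 0 | 1
  22 | 10001111001100000000011 | 1 | 0
  23 | 00011110011000000000110 | 0 | 1
  24 | 00111100110000000001101 | 0 | 1
  25 | 01111001100000000011011 | 0 | 0
  26 | 11110011000000000110110 | 1 | 1
  27 | 11100110000000001101101 | 1 | 0
  28 | 11001100000000011011010 | 1 | 0
  29 | 10011000000000110110100 | 1 | 1
  30 | 00110000000001101101001 | 0 | 0
  31 | 01100000000011011010010 | 0 | 0
  32 | 11000000000110110100100 | 1 | 1
  33 | 10000000001101101001001 | 1 | 1
  34 | 00000000011011010010011 | 0 | 0
  35 | 00000000110110100100110 | 0 | 0
  36 | 00000001101101001001100 | 0 | 0
  37 | 00000011011010010011000 | 0 | 0
  38 | 00000110110100100110000 | 0 | 1
  39 | 00001101101001001100001 | 0 | 1
  40 | 00011011010010011000011 | 0 | 0
  41 | 00110110100100110000110 | 0 | 1
  42 | 01101101001001100001101 | 0 | 1
  43 | 11011010010011000011011 | 1 | 1
  44 | 10110100100110000110111 | 1 | 0
  45 | 01101001001100001101110 | 0 | 0
  46 | 11010010011000011011100 | 1 | 1
  47 | 10100100110000110111001 | 1 | 0
  48 | 01001001100001101110010 | 0 | 0
  49 | 10010011000011011100100 | 1 | 1
  50 | 00100110000110111001001 | 0 | 1
  51 | 01001100001101110010011 | 0 | 1
  52 | 10011000011011100100111 | 1 | 1
  53 | 00110000110111001001111 | 0 | 0
  54 | 01100001101110010011110 | 0 | 0
  55 | 11000011011100100111100 | 1 | 1
  56 | 10000110111001001111001 | 1 | 0
  57 | 00001101110010011110010 | 0 | 1
  58 | 00011011100100111100101 | 0 | 0
  59 | 00110111001001111001010 | 0 | 1
  60 | 01101110010011110010101 | 0 | 1
  61 | 11011100100111100101011 | 1 | 0
  62 | 10111001001111001010110 | 1 | 1
  63 | 01110010011110010101101 | 0 | 0
  64 | 11100100111100101011010 | 1 | 0
  65 | 11001001111001010110100 | 1 | 1
  66 | 10010011110010101101001 | 1 | 1
  67 | 00100111100101011010011 | 0 | 1
  68 | 01001111001010110100111 | 0 | 1
  69 | 10011110010101101001111 | 1 | 0
  70 | 00111100101011010011110 | 0 | 1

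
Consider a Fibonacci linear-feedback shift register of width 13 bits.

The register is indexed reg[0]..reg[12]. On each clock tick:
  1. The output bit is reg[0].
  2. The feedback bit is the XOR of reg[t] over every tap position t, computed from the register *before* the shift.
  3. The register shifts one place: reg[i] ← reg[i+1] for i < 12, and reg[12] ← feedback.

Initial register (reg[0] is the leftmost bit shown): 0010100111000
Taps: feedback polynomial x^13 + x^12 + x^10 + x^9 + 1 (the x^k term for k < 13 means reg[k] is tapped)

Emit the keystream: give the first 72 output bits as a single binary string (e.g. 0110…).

001010011100011010100000001000100100100011111100000001011111111111001100

tick  register→output (feedback)
  0  0010100111000→0 (1)
  1  0101001110001→0 (1)
  2  1010011100011→1 (0)
  3  0100111000110→0 (1)
  4  1001110001101→1 (0)
  5  0011100011010→0 (1)
  6  0111000110101→0 (0)
  7  1110001101010→1 (0)
  8  1100011010100→1 (0)
  9  1000110101000→1 (0)
 10  0001101010000→0 (0)
 11  0011010100000→0 (0)
 12  0110101000000→0 (0)
 13  1101010000000→1 (1)
 14  1010100000001→1 (0)
 15  0101000000010→0 (0)
 16  1010000000100→1 (0)
 17  0100000001000→0 (1)
 18  1000000010001→1 (0)
 19  0000000100010→0 (0)
 20  0000001000100→0 (1)
 21  0000010001001→0 (0)
 22  0000100010010→0 (0)
 23  0001000100100→0 (1)
 24  0010001001001→0 (0)
 25  0100010010010→0 (0)
 26  1000100100100→1 (0)
 27  0001001001000→0 (1)
 28  0010010010001→0 (1)
 29  0100100100011→0 (1)
 30  1001001000111→1 (1)
 31  0010010001111→0 (1)
 32  0100100011111→0 (1)
 33  1001000111111→1 (0)
 34  0010001111110→0 (0)
 35  0100011111100→0 (0)
 36  1000111111000→1 (0)
 37  0001111110000→0 (0)
 38  0011111100000→0 (0)
 39  0111111000000→0 (0)
 40  1111110000000→1 (1)
 41  1111100000001→1 (0)
 42  1111000000010→1 (1)
 43  1110000000101→1 (1)
 44  1100000001011→1 (1)
 45  1000000010111→1 (1)
 46  0000000101111→0 (1)
 47  0000001011111→0 (1)
 48  0000010111111→0 (1)
 49  0000101111111→0 (1)
 50  0001011111111→0 (1)
 51  0010111111111→0 (1)
 52  0101111111111→0 (1)
 53  1011111111111→1 (0)
 54  0111111111110→0 (0)
 55  1111111111100→1 (1)
 56  1111111111001→1 (1)
 57  1111111110011→1 (0)
 58  1111111100110→1 (0)
 59  1111111001100→1 (1)
 60  1111110011001→1 (1)
 61  1111100110011→1 (0)
 62  1111001100110→1 (0)
 63  1110011001100→1 (1)
 64  1100110011001→1 (1)
 65  1001100110011→1 (0)
 66  0011001100110→0 (1)
 67  0110011001101→0 (1)
 68  1100110011011→1 (1)
 69  1001100110111→1 (1)
 70  0011001101111→0 (1)
 71  0110011011111→0 (1)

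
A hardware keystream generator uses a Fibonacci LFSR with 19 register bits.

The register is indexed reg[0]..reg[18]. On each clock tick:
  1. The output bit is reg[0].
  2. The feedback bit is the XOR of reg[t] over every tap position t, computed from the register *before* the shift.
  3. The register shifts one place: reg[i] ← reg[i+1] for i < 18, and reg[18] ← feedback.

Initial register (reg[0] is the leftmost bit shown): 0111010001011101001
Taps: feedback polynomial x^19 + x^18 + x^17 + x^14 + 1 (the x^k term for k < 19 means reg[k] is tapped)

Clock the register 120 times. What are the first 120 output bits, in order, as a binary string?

step | reg (before) | out | fb
   0 | 0111010001011101001 | 0 | 1
   1 | 1110100010111010011 | 1 | 0
   2 | 1101000101110100110 | 1 | 0
   3 | 1010001011101001100 | 1 | 1
   4 | 0100010111010011001 | 0 | 0
   5 | 1000101110100110010 | 1 | 1
   6 | 0001011101001100101 | 0 | 1
   7 | 0010111010011001011 | 0 | 0
   8 | 0101110100110010110 | 0 | 0
   9 | 1011101001100101100 | 1 | 1
  10 | 0111010011001011001 | 0 | 0
  11 | 1110100110010110010 | 1 | 1
  12 | 1101001100101100101 | 1 | 0
  13 | 1010011001011001010 | 1 | 0
  14 | 0100110010110010100 | 0 | 1
  15 | 1001100101100101001 | 1 | 0
  16 | 0011001011001010010 | 0 | 0
  17 | 0110010110010100100 | 0 | 0
  18 | 1100101100101001000 | 1 | 1
  19 | 1001011001010010001 | 1 | 1
  20 | 0010110010100100011 | 0 | 0
  21 | 0101100101001000110 | 0 | 1
  22 | 1011001010010001101 | 1 | 0
  23 | 0110010100100011010 | 0 | 0
  24 | 1100101001000110100 | 1 | 0
  25 | 1001010010001101000 | 1 | 1
  26 | 0010100100011010001 | 0 | 0
  27 | 0101001000110100010 | 0 | 1
  28 | 1010010001101000101 | 1 | 0
  29 | 0100100011010001010 | 0 | 1
  30 | 1001000110100010101 | 1 | 1
  31 | 0010001101000101011 | 0 | 0
  32 | 0100011010001010110 | 0 | 0
  33 | 1000110100010101100 | 1 | 1
  34 | 0001101000101011001 | 0 | 0
  35 | 0011010001010110010 | 0 | 0
  36 | 0110100010101100100 | 0 | 0
  37 | 1101000101011001000 | 1 | 1
  38 | 1010001010110010001 | 1 | 1
  39 | 0100010101100100011 | 0 | 0
  40 | 1000101011001000110 | 1 | 0
  41 | 0001010110010001100 | 0 | 0
  42 | 0010101100100011000 | 0 | 1
  43 | 0101011001000110001 | 0 | 0
  44 | 1010110010001100010 | 1 | 0
  45 | 0101100100011000100 | 0 | 0
  46 | 1011001000110001000 | 1 | 1
  47 | 0110010001100010001 | 0 | 0
  48 | 1100100011000100010 | 1 | 0
  49 | 1001000110001000100 | 1 | 1
  50 | 0010001100010001001 | 0 | 1
  51 | 0100011000100010011 | 0 | 1
  52 | 1000110001000100111 | 1 | 1
  53 | 0001100010001001111 | 0 | 0
  54 | 0011000100010011110 | 0 | 0
  55 | 0110001000100111100 | 0 | 1
  56 | 1100010001001111001 | 1 | 1
  57 | 1000100010011110011 | 1 | 0
  58 | 0001000100111100110 | 0 | 1
  59 | 0010001001111001101 | 0 | 1
  60 | 0100010011110011011 | 0 | 1
  61 | 1000100111100110111 | 1 | 0
  62 | 0001001111001101110 | 0 | 1
  63 | 0010011110011011101 | 0 | 0
  64 | 0100111100110111010 | 0 | 0
  65 | 1001111001101110100 | 1 | 0
  66 | 0011110011011101000 | 0 | 0
  67 | 0111100110111010000 | 0 | 1
  68 | 1111001101110100001 | 1 | 0
  69 | 1110011011101000010 | 1 | 0
  70 | 1100110111010000100 | 1 | 1
  71 | 1001101110100001001 | 1 | 0
  72 | 0011011101000010010 | 0 | 0
  73 | 0110111010000100100 | 0 | 0
  74 | 1101110100001001000 | 1 | 1
  75 | 1011101000010010001 | 1 | 1
  76 | 0111010000100100011 | 0 | 0
  77 | 1110100001001000110 | 1 | 0
  78 | 1101000010010001100 | 1 | 1
  79 | 1010000100100011001 | 1 | 1
  80 | 0100001001000110011 | 0 | 1
  81 | 1000010010001100111 | 1 | 1
  82 | 0000100100011001111 | 0 | 0
  83 | 0001001000110011110 | 0 | 0
  84 | 0010010001100111100 | 0 | 1
  85 | 0100100011001111001 | 0 | 0
  86 | 1001000110011110010 | 1 | 1
  87 | 0010001100111100101 | 0 | 1
  88 | 0100011001111001011 | 0 | 0
  89 | 1000110011110010110 | 1 | 1
  90 | 0001100111100101101 | 0 | 1
  91 | 0011001111001011011 | 0 | 1
  92 | 0110011110010110111 | 0 | 1
  93 | 1100111100101101111 | 1 | 1
  94 | 1001111001011011111 | 1 | 0
  95 | 0011110010110111110 | 0 | 0
  96 | 0111100101101111100 | 0 | 1
  97 | 1111001011011111001 | 1 | 1
  98 | 1110010110111110011 | 1 | 0
  99 | 1100101101111100110 | 1 | 0
 100 | 1001011011111001100 | 1 | 1
 101 | 0010110111110011001 | 0 | 0
 102 | 0101101111100110010 | 0 | 0
 103 | 1011011111001100100 | 1 | 1
 104 | 0110111110011001001 | 0 | 1
 105 | 1101111100110010011 | 1 | 0
 106 | 1011111001100100110 | 1 | 0
 107 | 0111110011001001100 | 0 | 0
 108 | 1111100110010011000 | 1 | 0
 109 | 1111001100100110000 | 1 | 0
 110 | 1110011001001100000 | 1 | 1
 111 | 1100110010011000001 | 1 | 0
 112 | 1001100100110000010 | 1 | 0
 113 | 0011001001100000100 | 0 | 0
 114 | 0110010011000001000 | 0 | 0
 115 | 1100100110000010000 | 1 | 0
 116 | 1001001100000100000 | 1 | 1
 117 | 0010011000001000001 | 0 | 1
 118 | 0100110000010000011 | 0 | 0
 119 | 1001100000100000110 | 1 | 0

011101000101110100110010110010100100011010001010110010001100010001001111001101110100001001000110011110010110111110011001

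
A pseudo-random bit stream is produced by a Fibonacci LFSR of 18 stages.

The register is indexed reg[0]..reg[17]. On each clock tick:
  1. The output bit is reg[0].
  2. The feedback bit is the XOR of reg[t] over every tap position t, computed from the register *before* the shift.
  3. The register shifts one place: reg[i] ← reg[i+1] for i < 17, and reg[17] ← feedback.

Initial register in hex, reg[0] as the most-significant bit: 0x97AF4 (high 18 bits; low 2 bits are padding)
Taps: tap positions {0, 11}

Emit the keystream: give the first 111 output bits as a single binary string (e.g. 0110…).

100101111010111101111011000111011110010100001101011000111000010001010000010000011001011100111110000110011111110

tick  register→output (feedback)
  0  100101111010111101→1 (1)
  1  001011110101111011→0 (1)
  2  010111101011110111→0 (1)
  3  101111010111101111→1 (0)
  4  011110101111011110→0 (1)
  5  111101011110111101→1 (1)
  6  111010111101111011→1 (0)
  7  110101111011110110→1 (0)
  8  101011110111101100→1 (0)
  9  010111101111011000→0 (1)
 10  101111011110110001→1 (1)
 11  011110111101100011→0 (1)
 12  111101111011000111→1 (0)
 13  111011110110001110→1 (1)
 14  110111101100011101→1 (1)
 15  101111011000111011→1 (1)
 16  011110110001110111→0 (1)
 17  111101100011101111→1 (0)
 18  111011000111011110→1 (0)
 19  110110001110111100→1 (1)
 20  101100011101111001→1 (0)
 21  011000111011110010→0 (1)
 22  110001110111100101→1 (0)
 23  100011101111001010→1 (0)
 24  000111011110010100→0 (0)
 25  001110111100101000→0 (0)
 26  011101111001010000→0 (1)
 27  111011110010100001→1 (1)
 28  110111100101000011→1 (0)
 29  101111001010000110→1 (1)
 30  011110010100001101→0 (0)
 31  111100101000011010→1 (1)
 32  111001010000110101→1 (1)
 33  110010100001101011→1 (0)
 34  100101000011010110→1 (0)
 35  001010000110101100→0 (0)
 36  010100001101011000→0 (1)
 37  101000011010110001→1 (1)
 38  010000110101100011→0 (1)
 39  100001101011000111→1 (0)
 40  000011010110001110→0 (0)
 41  000110101100011100→0 (0)
 42  001101011000111000→0 (0)
 43  011010110001110000→0 (1)
 44  110101100011100001→1 (0)
 45  101011000111000010→1 (0)
 46  010110001110000100→0 (0)
 47  101100011100001000→1 (1)
 48  011000111000010001→0 (0)
 49  110001110000100010→1 (1)
 50  100011100001000101→1 (0)
 51  000111000010001010→0 (0)
 52  001110000100010100→0 (0)
 53  011100001000101000→0 (0)
 54  111000010001010000→1 (0)
 55  110000100010100000→1 (1)
 56  100001000101000001→1 (0)
 57  000010001010000010→0 (0)
 58  000100010100000100→0 (0)
 59  001000101000001000→0 (0)
 60  010001010000010000→0 (0)
 61  100010100000100000→1 (1)
 62  000101000001000001→0 (1)
 63  001010000010000011→0 (0)
 64  010100000100000110→0 (0)
 65  101000001000001100→1 (1)
 66  010000010000011001→0 (0)
 67  100000100000110010→1 (1)
 68  000001000001100101→0 (1)
 69  000010000011001011→0 (1)
 70  000100000110010111→0 (0)
 71  001000001100101110→0 (0)
 72  010000011001011100→0 (1)
 73  100000110010111001→1 (1)
 74  000001100101110011→0 (1)
 75  000011001011100111→0 (1)
 76  000110010111001111→0 (1)
 77  001100101110011111→0 (0)
 78  011001011100111110→0 (0)
 79  110010111001111100→1 (0)
 80  100101110011111000→1 (0)
 81  001011100111110000→0 (1)
 82  010111001111100001→0 (1)
 83  101110011111000011→1 (0)
 84  011100111110000110→0 (0)
 85  111001111100001100→1 (1)
 86  110011111000011001→1 (1)
 87  100111110000110011→1 (1)
 88  001111100001100111→0 (1)
 89  011111000011001111→0 (1)
 90  111110000110011111→1 (1)
 91  111100001100111111→1 (1)
 92  111000011001111111→1 (0)
 93  110000110011111110→1 (0)
 94  100001100111111100→1 (0)
 95  000011001111111000→0 (1)
 96  000110011111110001→0 (1)
 97  001100111111100011→0 (1)
 98  011001111111000111→0 (1)
 99  110011111110001111→1 (1)
100  100111111100011111→1 (1)
101  001111111000111111→0 (0)
102  011111110001111110→0 (1)
103  111111100011111101→1 (0)
104  111111000111111010→1 (0)
105  111110001111110100→1 (0)
106  111100011111101000→1 (0)
107  111000111111010000→1 (0)
108  110001111110100000→1 (1)
109  100011111101000001→1 (0)
110  000111111010000010→0 (0)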